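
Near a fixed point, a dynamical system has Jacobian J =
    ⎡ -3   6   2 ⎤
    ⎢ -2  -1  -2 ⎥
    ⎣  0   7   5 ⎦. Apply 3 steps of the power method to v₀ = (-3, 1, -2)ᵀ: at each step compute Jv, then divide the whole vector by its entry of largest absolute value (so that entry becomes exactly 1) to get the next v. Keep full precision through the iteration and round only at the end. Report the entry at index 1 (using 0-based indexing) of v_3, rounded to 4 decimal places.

1.0000

Jv0 = (11.00000, 9.00000, -3.00000); divide by 11.00000 → v1 = (1.00000, 0.81818, -0.27273)
Jv1 = (1.36364, -2.27273, 4.36364); divide by 4.36364 → v2 = (0.31250, -0.52083, 1.00000)
Jv2 = (-2.06250, -2.10417, 1.35417); divide by -2.10417 → v3 = (0.98020, 1.00000, -0.64356)
Requested entry of v3: -101/-101 = 1.0000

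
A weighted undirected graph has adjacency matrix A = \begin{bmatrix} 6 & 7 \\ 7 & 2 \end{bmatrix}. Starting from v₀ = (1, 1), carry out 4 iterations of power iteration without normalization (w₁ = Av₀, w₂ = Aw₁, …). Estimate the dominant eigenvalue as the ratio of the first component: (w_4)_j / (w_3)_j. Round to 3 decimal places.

w1 = Av₀ = (13, 9)
w2 = Aw1 = (141, 109)
w3 = Aw2 = (1609, 1205)
w4 = Aw3 = (18089, 13673)
Ratio at component: 18089 / 1609 = 11.242

11.242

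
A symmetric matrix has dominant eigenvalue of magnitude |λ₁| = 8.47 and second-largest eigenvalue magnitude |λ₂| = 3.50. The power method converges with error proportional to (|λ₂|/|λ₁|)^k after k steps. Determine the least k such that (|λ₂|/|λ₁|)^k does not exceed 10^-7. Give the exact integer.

|λ₂/λ₁| = 3.50/8.47 = 0.41322
Need k ≥ ln(10^-7) / ln(0.41322) = -16.1181 / -0.8838 ≈ 18.238
Smallest integer k satisfying the bound: 19

19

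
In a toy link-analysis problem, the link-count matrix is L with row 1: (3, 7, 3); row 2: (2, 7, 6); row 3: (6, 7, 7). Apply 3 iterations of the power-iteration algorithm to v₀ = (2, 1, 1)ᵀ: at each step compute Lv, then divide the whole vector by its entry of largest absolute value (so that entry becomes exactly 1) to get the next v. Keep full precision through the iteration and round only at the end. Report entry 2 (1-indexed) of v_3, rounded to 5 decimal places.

0.78478

Lv0 = (16.000000, 17.000000, 26.000000); divide by 26.000000 → v1 = (0.615385, 0.653846, 1.000000)
Lv1 = (9.423077, 11.807692, 15.269231); divide by 15.269231 → v2 = (0.617128, 0.773300, 1.000000)
Lv2 = (10.264484, 12.647355, 16.115869); divide by 16.115869 → v3 = (0.636918, 0.784776, 1.000000)
Requested entry of v3: 5021/6398 = 0.78478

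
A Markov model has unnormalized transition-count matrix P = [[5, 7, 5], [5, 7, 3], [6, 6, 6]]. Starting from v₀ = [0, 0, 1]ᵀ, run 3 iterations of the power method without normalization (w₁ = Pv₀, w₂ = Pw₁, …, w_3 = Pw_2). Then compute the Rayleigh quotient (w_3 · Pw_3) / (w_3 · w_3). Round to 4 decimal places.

w1 = Pv₀ = (5·0 + 7·0 + 5·1; 5·0 + 7·0 + 3·1; 6·0 + 6·0 + 6·1) = (5, 3, 6)
w2 = Pw1 = (5·5 + 7·3 + 5·6; 5·5 + 7·3 + 3·6; 6·5 + 6·3 + 6·6) = (76, 64, 84)
w3 = Pw2 = (1248, 1080, 1344)
Pw3 = (20520, 17832, 22032)
w3·Pw3 = 1248·20520 + 1080·17832 + 1344·22032 = 74478528; w3·w3 = 1248·1248 + 1080·1080 + 1344·1344 = 4530240
λ ≈ 74478528/4530240 = 16.4403

λ ≈ 16.4403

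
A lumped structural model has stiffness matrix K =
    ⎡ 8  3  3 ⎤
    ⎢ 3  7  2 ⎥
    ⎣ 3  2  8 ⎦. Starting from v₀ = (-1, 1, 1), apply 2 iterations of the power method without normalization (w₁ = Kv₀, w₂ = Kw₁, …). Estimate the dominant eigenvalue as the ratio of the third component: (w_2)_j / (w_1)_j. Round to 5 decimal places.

λ ≈ 8.85714

w1 = Kv₀ = (8·(-1) + 3·1 + 3·1; 3·(-1) + 7·1 + 2·1; 3·(-1) + 2·1 + 8·1) = (-2, 6, 7)
w2 = Kw1 = (8·(-2) + 3·6 + 3·7; 3·(-2) + 7·6 + 2·7; 3·(-2) + 2·6 + 8·7) = (23, 50, 62)
Ratio at component: 62 / 7 = 8.85714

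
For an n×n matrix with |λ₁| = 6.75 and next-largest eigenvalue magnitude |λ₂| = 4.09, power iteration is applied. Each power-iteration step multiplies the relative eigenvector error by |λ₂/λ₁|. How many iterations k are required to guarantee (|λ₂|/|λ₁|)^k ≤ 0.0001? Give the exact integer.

|λ₂/λ₁| = 4.09/6.75 = 0.60593
Need k ≥ ln(0.0001) / ln(0.60593) = -9.2103 / -0.5010 ≈ 18.384
Smallest integer k satisfying the bound: 19

19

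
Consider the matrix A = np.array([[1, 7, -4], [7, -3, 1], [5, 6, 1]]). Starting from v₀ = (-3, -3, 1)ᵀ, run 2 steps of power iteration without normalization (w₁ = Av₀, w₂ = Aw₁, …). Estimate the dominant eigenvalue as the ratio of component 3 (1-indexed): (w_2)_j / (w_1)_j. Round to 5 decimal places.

7.43750

w1 = Av₀ = (-28, -11, -32)
w2 = Aw1 = (23, -195, -238)
Ratio at component: -238 / -32 = 7.43750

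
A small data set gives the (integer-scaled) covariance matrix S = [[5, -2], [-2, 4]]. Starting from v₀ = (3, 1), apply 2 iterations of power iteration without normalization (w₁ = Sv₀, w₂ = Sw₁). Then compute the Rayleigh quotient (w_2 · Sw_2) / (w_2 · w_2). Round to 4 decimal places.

w1 = Sv₀ = (13, -2)
w2 = Sw1 = (69, -34)
Sw2 = (413, -274)
w2·Sw2 = 69·413 + (-34)·(-274) = 37813; w2·w2 = 69·69 + (-34)·(-34) = 5917
λ ≈ 37813/5917 = 6.3906

λ ≈ 6.3906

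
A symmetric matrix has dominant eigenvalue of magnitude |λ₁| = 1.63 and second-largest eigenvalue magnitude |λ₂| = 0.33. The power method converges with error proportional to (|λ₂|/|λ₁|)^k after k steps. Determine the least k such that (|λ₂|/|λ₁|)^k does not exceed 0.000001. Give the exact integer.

|λ₂/λ₁| = 0.33/1.63 = 0.20245
Need k ≥ ln(0.000001) / ln(0.20245) = -13.8155 / -1.5972 ≈ 8.650
Smallest integer k satisfying the bound: 9

9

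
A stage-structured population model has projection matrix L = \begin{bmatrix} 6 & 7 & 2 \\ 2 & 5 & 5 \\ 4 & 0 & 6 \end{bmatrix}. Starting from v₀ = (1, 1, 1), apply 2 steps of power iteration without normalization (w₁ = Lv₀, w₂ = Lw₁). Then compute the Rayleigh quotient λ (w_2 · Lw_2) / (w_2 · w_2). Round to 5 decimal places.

12.26110

w1 = Lv₀ = (6·1 + 7·1 + 2·1; 2·1 + 5·1 + 5·1; 4·1 + 0·1 + 6·1) = (15, 12, 10)
w2 = Lw1 = (6·15 + 7·12 + 2·10; 2·15 + 5·12 + 5·10; 4·15 + 0·12 + 6·10) = (194, 140, 120)
Lw2 = (2384, 1688, 1496)
w2·Lw2 = 194·2384 + 140·1688 + 120·1496 = 878336; w2·w2 = 194·194 + 140·140 + 120·120 = 71636
λ ≈ 878336/71636 = 12.26110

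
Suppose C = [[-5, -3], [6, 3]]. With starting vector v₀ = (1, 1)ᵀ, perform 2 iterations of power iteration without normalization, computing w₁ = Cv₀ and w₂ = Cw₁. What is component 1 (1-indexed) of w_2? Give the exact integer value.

13

w1 = Cv₀ = (-8, 9)
w2 = Cw1 = (13, -21)
The requested component of w2 is 13.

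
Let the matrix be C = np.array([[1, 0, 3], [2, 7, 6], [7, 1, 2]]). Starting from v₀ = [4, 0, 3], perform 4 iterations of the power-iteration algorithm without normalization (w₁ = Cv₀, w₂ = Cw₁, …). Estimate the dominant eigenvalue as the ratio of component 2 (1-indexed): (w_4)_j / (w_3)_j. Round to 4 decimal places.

w1 = Cv₀ = (1·4 + 0·0 + 3·3; 2·4 + 7·0 + 6·3; 7·4 + 1·0 + 2·3) = (13, 26, 34)
w2 = Cw1 = (1·13 + 0·26 + 3·34; 2·13 + 7·26 + 6·34; 7·13 + 1·26 + 2·34) = (115, 412, 185)
w3 = Cw2 = (670, 4224, 1587)
w4 = Cw3 = (5431, 40430, 12088)
Ratio at component: 40430 / 4224 = 9.5715

λ ≈ 9.5715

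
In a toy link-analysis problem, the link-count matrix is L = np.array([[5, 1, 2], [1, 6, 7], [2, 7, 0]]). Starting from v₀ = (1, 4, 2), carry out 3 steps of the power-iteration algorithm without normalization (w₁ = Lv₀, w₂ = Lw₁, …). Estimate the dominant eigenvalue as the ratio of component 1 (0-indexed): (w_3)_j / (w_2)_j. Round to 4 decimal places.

λ ≈ 10.9387

w1 = Lv₀ = (5·1 + 1·4 + 2·2; 1·1 + 6·4 + 7·2; 2·1 + 7·4 + 0·2) = (13, 39, 30)
w2 = Lw1 = (5·13 + 1·39 + 2·30; 1·13 + 6·39 + 7·30; 2·13 + 7·39 + 0·30) = (164, 457, 299)
w3 = Lw2 = (1875, 4999, 3527)
Ratio at component: 4999 / 457 = 10.9387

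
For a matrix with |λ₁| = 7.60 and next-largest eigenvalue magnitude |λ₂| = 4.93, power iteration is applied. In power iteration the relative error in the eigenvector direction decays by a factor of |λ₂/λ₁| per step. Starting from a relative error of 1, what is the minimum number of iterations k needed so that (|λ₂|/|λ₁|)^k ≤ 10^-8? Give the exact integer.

43

|λ₂/λ₁| = 4.93/7.60 = 0.64868
Need k ≥ ln(10^-8) / ln(0.64868) = -18.4207 / -0.4328 ≈ 42.561
Smallest integer k satisfying the bound: 43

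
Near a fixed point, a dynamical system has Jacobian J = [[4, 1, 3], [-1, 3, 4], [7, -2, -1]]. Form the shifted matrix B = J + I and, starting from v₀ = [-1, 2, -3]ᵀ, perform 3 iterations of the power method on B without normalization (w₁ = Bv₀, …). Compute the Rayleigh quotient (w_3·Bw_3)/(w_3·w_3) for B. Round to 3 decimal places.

μ ≈ 7.830

B = J + I has rows (5, 1, 3); (-1, 4, 4); (7, -2, 0)
w1 = Bv₀ = (-12, -3, -11)
w2 = Bw1 = (-96, -44, -78)
w3 = Bw2 = (-758, -392, -584)
Bw3 = (-5934, -3146, -4522)
w3·Bw3 = 8372052; w3·w3 = 1069284; μ ≈ 8372052/1069284 = 7.830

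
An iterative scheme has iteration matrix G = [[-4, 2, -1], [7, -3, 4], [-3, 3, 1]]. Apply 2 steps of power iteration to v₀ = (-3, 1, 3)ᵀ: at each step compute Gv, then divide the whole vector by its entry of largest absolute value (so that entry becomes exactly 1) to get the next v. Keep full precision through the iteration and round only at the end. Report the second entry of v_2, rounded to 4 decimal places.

Gv0 = (11.00000, -12.00000, 15.00000); divide by 15.00000 → v1 = (0.73333, -0.80000, 1.00000)
Gv1 = (-5.53333, 11.53333, -3.60000); divide by 11.53333 → v2 = (-0.47977, 1.00000, -0.31214)
Requested entry of v2: 173/173 = 1.0000

1.0000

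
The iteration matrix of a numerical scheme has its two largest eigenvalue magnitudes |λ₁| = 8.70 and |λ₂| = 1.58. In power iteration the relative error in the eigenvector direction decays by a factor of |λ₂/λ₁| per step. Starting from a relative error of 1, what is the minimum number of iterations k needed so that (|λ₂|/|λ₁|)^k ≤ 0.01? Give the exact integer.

|λ₂/λ₁| = 1.58/8.70 = 0.18161
Need k ≥ ln(0.01) / ln(0.18161) = -4.6052 / -1.7059 ≈ 2.700
Smallest integer k satisfying the bound: 3

3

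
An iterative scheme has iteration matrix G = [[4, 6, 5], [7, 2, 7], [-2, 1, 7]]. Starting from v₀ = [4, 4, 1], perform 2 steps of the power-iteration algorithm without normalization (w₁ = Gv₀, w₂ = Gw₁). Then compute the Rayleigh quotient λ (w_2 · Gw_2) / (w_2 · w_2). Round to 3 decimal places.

w1 = Gv₀ = (45, 43, 3)
w2 = Gw1 = (453, 422, -26)
Gw2 = (4214, 3833, -666)
w2·Gw2 = 453·4214 + 422·3833 + (-26)·(-666) = 3543784; w2·w2 = 453·453 + 422·422 + (-26)·(-26) = 383969
λ ≈ 3543784/383969 = 9.229

λ ≈ 9.229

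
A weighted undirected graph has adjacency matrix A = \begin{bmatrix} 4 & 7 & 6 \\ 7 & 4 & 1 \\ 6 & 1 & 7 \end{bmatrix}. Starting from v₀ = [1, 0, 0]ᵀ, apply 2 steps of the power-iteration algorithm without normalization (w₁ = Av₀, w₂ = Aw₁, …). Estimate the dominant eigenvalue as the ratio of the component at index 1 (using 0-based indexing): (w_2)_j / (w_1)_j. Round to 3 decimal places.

w1 = Av₀ = (4, 7, 6)
w2 = Aw1 = (101, 62, 73)
Ratio at component: 62 / 7 = 8.857

8.857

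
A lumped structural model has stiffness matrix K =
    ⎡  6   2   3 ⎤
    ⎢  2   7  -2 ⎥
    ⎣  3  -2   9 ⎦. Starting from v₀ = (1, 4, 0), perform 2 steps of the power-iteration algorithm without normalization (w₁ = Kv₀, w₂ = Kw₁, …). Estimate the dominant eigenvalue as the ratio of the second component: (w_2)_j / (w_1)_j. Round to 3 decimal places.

w1 = Kv₀ = (14, 30, -5)
w2 = Kw1 = (129, 248, -63)
Ratio at component: 248 / 30 = 8.267

8.267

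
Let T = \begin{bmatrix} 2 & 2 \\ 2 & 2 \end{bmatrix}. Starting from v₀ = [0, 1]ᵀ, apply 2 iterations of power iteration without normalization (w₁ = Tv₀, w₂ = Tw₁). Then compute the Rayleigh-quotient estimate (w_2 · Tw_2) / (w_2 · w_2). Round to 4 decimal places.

4.0000

w1 = Tv₀ = (2·0 + 2·1; 2·0 + 2·1) = (2, 2)
w2 = Tw1 = (2·2 + 2·2; 2·2 + 2·2) = (8, 8)
Tw2 = (32, 32)
w2·Tw2 = 8·32 + 8·32 = 512; w2·w2 = 8·8 + 8·8 = 128
λ ≈ 512/128 = 4.0000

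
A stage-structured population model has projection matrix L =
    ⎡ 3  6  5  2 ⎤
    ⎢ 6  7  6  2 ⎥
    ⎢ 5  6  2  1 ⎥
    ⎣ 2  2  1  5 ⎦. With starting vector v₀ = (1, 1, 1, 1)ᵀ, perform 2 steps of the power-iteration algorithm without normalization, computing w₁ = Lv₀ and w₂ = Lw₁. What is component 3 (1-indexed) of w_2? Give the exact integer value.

244

w1 = Lv₀ = (3·1 + 6·1 + 5·1 + 2·1; 6·1 + 7·1 + 6·1 + 2·1; 5·1 + 6·1 + 2·1 + 1·1; 2·1 + 2·1 + 1·1 + 5·1) = (16, 21, 14, 10)
w2 = Lw1 = (3·16 + 6·21 + 5·14 + 2·10; 6·16 + 7·21 + 6·14 + 2·10; 5·16 + 6·21 + 2·14 + 1·10; 2·16 + 2·21 + 1·14 + 5·10) = (264, 347, 244, 138)
The requested component of w2 is 244.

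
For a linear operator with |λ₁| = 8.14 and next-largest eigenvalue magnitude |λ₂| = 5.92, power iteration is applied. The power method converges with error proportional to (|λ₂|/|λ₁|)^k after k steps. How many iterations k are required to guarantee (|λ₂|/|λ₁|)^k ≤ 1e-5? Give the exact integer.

37

|λ₂/λ₁| = 5.92/8.14 = 0.72727
Need k ≥ ln(1e-5) / ln(0.72727) = -11.5129 / -0.3185 ≈ 36.153
Smallest integer k satisfying the bound: 37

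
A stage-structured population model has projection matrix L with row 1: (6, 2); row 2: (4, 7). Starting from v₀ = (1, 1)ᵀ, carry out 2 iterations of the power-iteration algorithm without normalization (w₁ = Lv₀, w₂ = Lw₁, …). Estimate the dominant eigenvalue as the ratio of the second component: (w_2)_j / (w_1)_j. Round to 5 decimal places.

λ ≈ 9.90909

w1 = Lv₀ = (8, 11)
w2 = Lw1 = (70, 109)
Ratio at component: 109 / 11 = 9.90909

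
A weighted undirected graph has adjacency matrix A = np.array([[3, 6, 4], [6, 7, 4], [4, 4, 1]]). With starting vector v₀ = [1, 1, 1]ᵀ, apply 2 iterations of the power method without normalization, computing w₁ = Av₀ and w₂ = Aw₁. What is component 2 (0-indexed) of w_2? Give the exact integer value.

w1 = Av₀ = (13, 17, 9)
w2 = Aw1 = (177, 233, 129)
The requested component of w2 is 129.

129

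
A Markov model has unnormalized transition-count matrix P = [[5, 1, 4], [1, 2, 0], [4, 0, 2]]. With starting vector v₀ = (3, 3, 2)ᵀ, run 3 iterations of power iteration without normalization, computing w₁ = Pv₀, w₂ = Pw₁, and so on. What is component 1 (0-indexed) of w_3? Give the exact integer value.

291

w1 = Pv₀ = (26, 9, 16)
w2 = Pw1 = (203, 44, 136)
w3 = Pw2 = (1603, 291, 1084)
The requested component of w3 is 291.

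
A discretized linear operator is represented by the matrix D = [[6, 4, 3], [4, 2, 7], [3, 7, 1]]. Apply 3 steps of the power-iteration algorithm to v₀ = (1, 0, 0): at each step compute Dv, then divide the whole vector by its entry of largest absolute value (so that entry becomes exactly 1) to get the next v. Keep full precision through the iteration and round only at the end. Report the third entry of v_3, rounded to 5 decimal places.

0.83172

Dv0 = (6.000000, 4.000000, 3.000000); divide by 6.000000 → v1 = (1.000000, 0.666667, 0.500000)
Dv1 = (10.166667, 8.833333, 8.166667); divide by 10.166667 → v2 = (1.000000, 0.868852, 0.803279)
Dv2 = (11.885246, 11.360656, 9.885246); divide by 11.885246 → v3 = (1.000000, 0.955862, 0.831724)
Requested entry of v3: 603/725 = 0.83172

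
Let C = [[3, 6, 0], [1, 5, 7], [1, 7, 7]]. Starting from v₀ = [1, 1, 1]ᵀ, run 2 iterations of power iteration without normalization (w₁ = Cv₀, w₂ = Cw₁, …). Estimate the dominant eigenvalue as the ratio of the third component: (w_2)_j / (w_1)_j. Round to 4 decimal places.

w1 = Cv₀ = (9, 13, 15)
w2 = Cw1 = (105, 179, 205)
Ratio at component: 205 / 15 = 13.6667

13.6667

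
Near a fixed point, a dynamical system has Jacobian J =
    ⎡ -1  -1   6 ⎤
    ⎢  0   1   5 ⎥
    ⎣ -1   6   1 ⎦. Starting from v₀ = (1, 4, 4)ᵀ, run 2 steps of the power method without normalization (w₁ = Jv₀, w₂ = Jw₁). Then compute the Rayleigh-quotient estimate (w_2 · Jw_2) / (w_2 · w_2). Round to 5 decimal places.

w1 = Jv₀ = ((-1)·1 + (-1)·4 + 6·4; 0·1 + 1·4 + 5·4; (-1)·1 + 6·4 + 1·4) = (19, 24, 27)
w2 = Jw1 = ((-1)·19 + (-1)·24 + 6·27; 0·19 + 1·24 + 5·27; (-1)·19 + 6·24 + 1·27) = (119, 159, 152)
Jw2 = (634, 919, 987)
w2·Jw2 = 119·634 + 159·919 + 152·987 = 371591; w2·w2 = 119·119 + 159·159 + 152·152 = 62546
λ ≈ 371591/62546 = 5.94108

λ ≈ 5.94108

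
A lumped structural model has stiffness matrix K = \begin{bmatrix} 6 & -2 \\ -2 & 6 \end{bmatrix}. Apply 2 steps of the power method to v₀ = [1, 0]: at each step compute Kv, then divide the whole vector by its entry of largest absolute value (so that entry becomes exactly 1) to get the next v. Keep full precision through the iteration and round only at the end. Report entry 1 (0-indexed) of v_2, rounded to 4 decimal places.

-0.6000

Kv0 = (6.00000, -2.00000); divide by 6.00000 → v1 = (1.00000, -0.33333)
Kv1 = (6.66667, -4.00000); divide by 6.66667 → v2 = (1.00000, -0.60000)
Requested entry of v2: -24/40 = -0.6000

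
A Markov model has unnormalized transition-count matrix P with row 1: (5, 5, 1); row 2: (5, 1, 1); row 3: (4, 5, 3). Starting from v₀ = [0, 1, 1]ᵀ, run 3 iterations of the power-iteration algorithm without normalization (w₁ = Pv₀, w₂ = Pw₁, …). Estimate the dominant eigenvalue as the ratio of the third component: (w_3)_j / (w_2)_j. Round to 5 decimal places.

λ ≈ 9.75862

w1 = Pv₀ = (5·0 + 5·1 + 1·1; 5·0 + 1·1 + 1·1; 4·0 + 5·1 + 3·1) = (6, 2, 8)
w2 = Pw1 = (5·6 + 5·2 + 1·8; 5·6 + 1·2 + 1·8; 4·6 + 5·2 + 3·8) = (48, 40, 58)
w3 = Pw2 = (498, 338, 566)
Ratio at component: 566 / 58 = 9.75862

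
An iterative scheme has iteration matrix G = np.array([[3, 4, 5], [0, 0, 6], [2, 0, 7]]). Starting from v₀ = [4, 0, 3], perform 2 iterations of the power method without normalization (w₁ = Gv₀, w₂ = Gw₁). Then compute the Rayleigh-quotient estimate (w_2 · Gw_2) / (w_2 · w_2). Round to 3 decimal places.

w1 = Gv₀ = (27, 18, 29)
w2 = Gw1 = (298, 174, 257)
Gw2 = (2875, 1542, 2395)
w2·Gw2 = 298·2875 + 174·1542 + 257·2395 = 1740573; w2·w2 = 298·298 + 174·174 + 257·257 = 185129
λ ≈ 1740573/185129 = 9.402

λ ≈ 9.402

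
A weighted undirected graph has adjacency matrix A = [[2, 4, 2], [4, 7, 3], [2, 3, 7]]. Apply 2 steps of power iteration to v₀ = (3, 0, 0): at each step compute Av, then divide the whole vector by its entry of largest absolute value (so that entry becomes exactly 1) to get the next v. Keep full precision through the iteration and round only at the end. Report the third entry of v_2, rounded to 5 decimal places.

0.71429

Av0 = (6.000000, 12.000000, 6.000000); divide by 12.000000 → v1 = (0.500000, 1.000000, 0.500000)
Av1 = (6.000000, 10.500000, 7.500000); divide by 10.500000 → v2 = (0.571429, 1.000000, 0.714286)
Requested entry of v2: 90/126 = 0.71429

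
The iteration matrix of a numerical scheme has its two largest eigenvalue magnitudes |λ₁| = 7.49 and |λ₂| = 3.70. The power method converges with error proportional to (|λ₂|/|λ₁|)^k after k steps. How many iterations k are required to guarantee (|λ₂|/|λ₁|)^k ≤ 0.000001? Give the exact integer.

20

|λ₂/λ₁| = 3.70/7.49 = 0.49399
Need k ≥ ln(0.000001) / ln(0.49399) = -13.8155 / -0.7052 ≈ 19.590
Smallest integer k satisfying the bound: 20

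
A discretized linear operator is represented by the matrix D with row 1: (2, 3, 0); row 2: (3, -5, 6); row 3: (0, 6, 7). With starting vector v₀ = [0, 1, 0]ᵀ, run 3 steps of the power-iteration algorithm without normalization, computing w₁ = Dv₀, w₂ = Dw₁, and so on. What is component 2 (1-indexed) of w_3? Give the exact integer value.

-305

w1 = Dv₀ = (2·0 + 3·1 + 0·0; 3·0 + (-5)·1 + 6·0; 0·0 + 6·1 + 7·0) = (3, -5, 6)
w2 = Dw1 = (2·3 + 3·(-5) + 0·6; 3·3 + (-5)·(-5) + 6·6; 0·3 + 6·(-5) + 7·6) = (-9, 70, 12)
w3 = Dw2 = (192, -305, 504)
The requested component of w3 is -305.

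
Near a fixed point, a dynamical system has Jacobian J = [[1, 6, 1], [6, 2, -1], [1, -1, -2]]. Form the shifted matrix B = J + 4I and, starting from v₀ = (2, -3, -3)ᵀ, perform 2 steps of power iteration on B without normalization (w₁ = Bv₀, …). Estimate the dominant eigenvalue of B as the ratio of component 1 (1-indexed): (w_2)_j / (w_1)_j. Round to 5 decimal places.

B = J + 4I has rows (5, 6, 1); (6, 6, -1); (1, -1, 2)
w1 = Bv₀ = (-11, -3, -1)
w2 = Bw1 = (-74, -83, -10)
Ratio: -74/-11 = 6.72727

6.72727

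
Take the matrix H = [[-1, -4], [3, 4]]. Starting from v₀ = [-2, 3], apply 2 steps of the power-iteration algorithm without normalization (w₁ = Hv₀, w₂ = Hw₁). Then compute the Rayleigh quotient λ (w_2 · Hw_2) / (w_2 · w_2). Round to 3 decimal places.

-0.586

w1 = Hv₀ = (-10, 6)
w2 = Hw1 = (-14, -6)
Hw2 = (38, -66)
w2·Hw2 = (-14)·38 + (-6)·(-66) = -136; w2·w2 = (-14)·(-14) + (-6)·(-6) = 232
λ ≈ -136/232 = -0.586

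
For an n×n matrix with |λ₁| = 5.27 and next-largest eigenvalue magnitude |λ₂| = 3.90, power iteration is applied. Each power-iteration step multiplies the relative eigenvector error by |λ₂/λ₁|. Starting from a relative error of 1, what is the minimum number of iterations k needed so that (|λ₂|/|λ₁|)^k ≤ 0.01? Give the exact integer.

|λ₂/λ₁| = 3.90/5.27 = 0.74004
Need k ≥ ln(0.01) / ln(0.74004) = -4.6052 / -0.3011 ≈ 15.297
Smallest integer k satisfying the bound: 16

16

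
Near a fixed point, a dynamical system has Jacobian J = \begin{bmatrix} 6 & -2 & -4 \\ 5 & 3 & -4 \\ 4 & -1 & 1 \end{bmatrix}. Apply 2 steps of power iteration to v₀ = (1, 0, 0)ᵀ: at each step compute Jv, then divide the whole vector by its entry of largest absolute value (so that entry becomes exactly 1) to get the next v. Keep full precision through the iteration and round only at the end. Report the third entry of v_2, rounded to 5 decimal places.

0.79310

Jv0 = (6.000000, 5.000000, 4.000000); divide by 6.000000 → v1 = (1.000000, 0.833333, 0.666667)
Jv1 = (1.666667, 4.833333, 3.833333); divide by 4.833333 → v2 = (0.344828, 1.000000, 0.793103)
Requested entry of v2: 23/29 = 0.79310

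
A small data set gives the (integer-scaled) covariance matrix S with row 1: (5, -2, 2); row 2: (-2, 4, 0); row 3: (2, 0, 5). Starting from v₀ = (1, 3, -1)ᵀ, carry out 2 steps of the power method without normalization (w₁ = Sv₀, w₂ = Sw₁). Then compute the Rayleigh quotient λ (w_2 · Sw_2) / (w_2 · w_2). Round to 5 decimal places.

w1 = Sv₀ = (5·1 + (-2)·3 + 2·(-1); (-2)·1 + 4·3 + 0·(-1); 2·1 + 0·3 + 5·(-1)) = (-3, 10, -3)
w2 = Sw1 = (5·(-3) + (-2)·10 + 2·(-3); (-2)·(-3) + 4·10 + 0·(-3); 2·(-3) + 0·10 + 5·(-3)) = (-41, 46, -21)
Sw2 = (-339, 266, -187)
w2·Sw2 = (-41)·(-339) + 46·266 + (-21)·(-187) = 30062; w2·w2 = (-41)·(-41) + 46·46 + (-21)·(-21) = 4238
λ ≈ 30062/4238 = 7.09344

7.09344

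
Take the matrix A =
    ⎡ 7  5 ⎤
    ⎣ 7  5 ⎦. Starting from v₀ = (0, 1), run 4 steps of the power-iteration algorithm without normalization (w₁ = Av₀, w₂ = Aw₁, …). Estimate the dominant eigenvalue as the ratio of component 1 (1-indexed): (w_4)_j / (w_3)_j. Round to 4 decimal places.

λ ≈ 12.0000

w1 = Av₀ = (7·0 + 5·1; 7·0 + 5·1) = (5, 5)
w2 = Aw1 = (7·5 + 5·5; 7·5 + 5·5) = (60, 60)
w3 = Aw2 = (720, 720)
w4 = Aw3 = (8640, 8640)
Ratio at component: 8640 / 720 = 12.0000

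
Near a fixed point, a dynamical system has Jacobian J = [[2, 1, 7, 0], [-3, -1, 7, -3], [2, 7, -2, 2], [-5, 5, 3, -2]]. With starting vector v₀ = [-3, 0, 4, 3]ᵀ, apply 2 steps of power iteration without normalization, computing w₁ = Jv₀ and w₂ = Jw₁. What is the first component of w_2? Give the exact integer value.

16

w1 = Jv₀ = (2·(-3) + 1·0 + 7·4 + 0·3; (-3)·(-3) + (-1)·0 + 7·4 + (-3)·3; 2·(-3) + 7·0 + (-2)·4 + 2·3; (-5)·(-3) + 5·0 + 3·4 + (-2)·3) = (22, 28, -8, 21)
w2 = Jw1 = (2·22 + 1·28 + 7·(-8) + 0·21; (-3)·22 + (-1)·28 + 7·(-8) + (-3)·21; 2·22 + 7·28 + (-2)·(-8) + 2·21; (-5)·22 + 5·28 + 3·(-8) + (-2)·21) = (16, -213, 298, -36)
The requested component of w2 is 16.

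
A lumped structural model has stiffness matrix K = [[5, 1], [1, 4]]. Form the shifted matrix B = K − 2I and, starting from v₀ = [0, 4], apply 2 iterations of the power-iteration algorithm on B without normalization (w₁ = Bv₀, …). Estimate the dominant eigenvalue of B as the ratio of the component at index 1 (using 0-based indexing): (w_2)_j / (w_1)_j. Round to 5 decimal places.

2.50000

B = K − 2I has rows (3, 1); (1, 2)
w1 = Bv₀ = (3·0 + 1·4; 1·0 + 2·4) = (4, 8)
w2 = Bw1 = (3·4 + 1·8; 1·4 + 2·8) = (20, 20)
Ratio: 20/8 = 2.50000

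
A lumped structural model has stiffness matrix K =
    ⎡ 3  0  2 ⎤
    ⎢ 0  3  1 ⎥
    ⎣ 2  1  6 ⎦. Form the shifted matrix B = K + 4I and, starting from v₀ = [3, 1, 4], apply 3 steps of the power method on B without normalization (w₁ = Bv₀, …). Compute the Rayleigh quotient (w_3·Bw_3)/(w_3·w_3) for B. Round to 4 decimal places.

11.1873

B = K + 4I has rows (7, 0, 2); (0, 7, 1); (2, 1, 10)
w1 = Bv₀ = (7·3 + 0·1 + 2·4; 0·3 + 7·1 + 1·4; 2·3 + 1·1 + 10·4) = (29, 11, 47)
w2 = Bw1 = (7·29 + 0·11 + 2·47; 0·29 + 7·11 + 1·47; 2·29 + 1·11 + 10·47) = (297, 124, 539)
w3 = Bw2 = (3157, 1407, 6108)
Bw3 = (34315, 15957, 68801)
w3·Bw3 = 551020462; w3·w3 = 49253962; μ ≈ 551020462/49253962 = 11.1873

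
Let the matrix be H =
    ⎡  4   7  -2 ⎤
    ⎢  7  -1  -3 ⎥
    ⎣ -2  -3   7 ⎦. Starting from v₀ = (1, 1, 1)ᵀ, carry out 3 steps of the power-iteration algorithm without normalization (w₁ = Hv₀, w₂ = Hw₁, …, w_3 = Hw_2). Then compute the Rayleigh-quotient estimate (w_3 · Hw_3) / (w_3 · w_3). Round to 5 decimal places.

w1 = Hv₀ = (4·1 + 7·1 + (-2)·1; 7·1 + (-1)·1 + (-3)·1; (-2)·1 + (-3)·1 + 7·1) = (9, 3, 2)
w2 = Hw1 = (4·9 + 7·3 + (-2)·2; 7·9 + (-1)·3 + (-3)·2; (-2)·9 + (-3)·3 + 7·2) = (53, 54, -13)
w3 = Hw2 = (616, 356, -359)
Hw3 = (5674, 5033, -4813)
w3·Hw3 = 616·5674 + 356·5033 + (-359)·(-4813) = 7014799; w3·w3 = 616·616 + 356·356 + (-359)·(-359) = 635073
λ ≈ 7014799/635073 = 11.04566

11.04566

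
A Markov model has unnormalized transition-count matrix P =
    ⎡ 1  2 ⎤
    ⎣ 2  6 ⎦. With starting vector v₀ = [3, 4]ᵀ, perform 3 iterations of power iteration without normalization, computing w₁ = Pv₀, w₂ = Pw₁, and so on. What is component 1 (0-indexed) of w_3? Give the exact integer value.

1354

w1 = Pv₀ = (1·3 + 2·4; 2·3 + 6·4) = (11, 30)
w2 = Pw1 = (1·11 + 2·30; 2·11 + 6·30) = (71, 202)
w3 = Pw2 = (475, 1354)
The requested component of w3 is 1354.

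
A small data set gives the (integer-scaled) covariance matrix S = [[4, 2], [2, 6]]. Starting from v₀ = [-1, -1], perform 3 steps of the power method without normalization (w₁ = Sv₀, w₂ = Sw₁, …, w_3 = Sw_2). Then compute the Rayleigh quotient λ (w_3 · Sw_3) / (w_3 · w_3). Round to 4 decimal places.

w1 = Sv₀ = (-6, -8)
w2 = Sw1 = (-40, -60)
w3 = Sw2 = (-280, -440)
Sw3 = (-2000, -3200)
w3·Sw3 = (-280)·(-2000) + (-440)·(-3200) = 1968000; w3·w3 = (-280)·(-280) + (-440)·(-440) = 272000
λ ≈ 1968000/272000 = 7.2353

7.2353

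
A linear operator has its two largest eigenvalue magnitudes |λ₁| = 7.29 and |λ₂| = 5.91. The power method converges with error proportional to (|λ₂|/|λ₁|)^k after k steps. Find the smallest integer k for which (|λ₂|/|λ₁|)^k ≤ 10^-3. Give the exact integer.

|λ₂/λ₁| = 5.91/7.29 = 0.81070
Need k ≥ ln(10^-3) / ln(0.81070) = -6.9078 / -0.2099 ≈ 32.916
Smallest integer k satisfying the bound: 33

33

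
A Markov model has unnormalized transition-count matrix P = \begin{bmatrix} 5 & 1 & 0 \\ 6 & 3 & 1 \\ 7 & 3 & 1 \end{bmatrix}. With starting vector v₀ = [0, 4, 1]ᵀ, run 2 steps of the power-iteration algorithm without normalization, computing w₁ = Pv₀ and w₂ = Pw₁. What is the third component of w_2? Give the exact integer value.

80

w1 = Pv₀ = (5·0 + 1·4 + 0·1; 6·0 + 3·4 + 1·1; 7·0 + 3·4 + 1·1) = (4, 13, 13)
w2 = Pw1 = (5·4 + 1·13 + 0·13; 6·4 + 3·13 + 1·13; 7·4 + 3·13 + 1·13) = (33, 76, 80)
The requested component of w2 is 80.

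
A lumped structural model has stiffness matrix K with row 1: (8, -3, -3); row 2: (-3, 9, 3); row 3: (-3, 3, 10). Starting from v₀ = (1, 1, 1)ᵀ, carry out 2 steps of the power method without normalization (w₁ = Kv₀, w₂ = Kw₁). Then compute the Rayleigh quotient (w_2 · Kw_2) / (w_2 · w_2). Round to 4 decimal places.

λ ≈ 14.2944

w1 = Kv₀ = (8·1 + (-3)·1 + (-3)·1; (-3)·1 + 9·1 + 3·1; (-3)·1 + 3·1 + 10·1) = (2, 9, 10)
w2 = Kw1 = (8·2 + (-3)·9 + (-3)·10; (-3)·2 + 9·9 + 3·10; (-3)·2 + 3·9 + 10·10) = (-41, 105, 121)
Kw2 = (-1006, 1431, 1648)
w2·Kw2 = (-41)·(-1006) + 105·1431 + 121·1648 = 390909; w2·w2 = (-41)·(-41) + 105·105 + 121·121 = 27347
λ ≈ 390909/27347 = 14.2944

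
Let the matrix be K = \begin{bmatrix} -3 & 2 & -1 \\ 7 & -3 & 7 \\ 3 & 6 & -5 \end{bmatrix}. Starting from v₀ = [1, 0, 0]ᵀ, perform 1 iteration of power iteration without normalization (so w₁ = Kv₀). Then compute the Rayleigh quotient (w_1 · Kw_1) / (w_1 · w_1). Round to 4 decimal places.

w1 = Kv₀ = ((-3)·1 + 2·0 + (-1)·0; 7·1 + (-3)·0 + 7·0; 3·1 + 6·0 + (-5)·0) = (-3, 7, 3)
Kw1 = (20, -21, 18)
w1·Kw1 = (-3)·20 + 7·(-21) + 3·18 = -153; w1·w1 = (-3)·(-3) + 7·7 + 3·3 = 67
λ ≈ -153/67 = -2.2836

-2.2836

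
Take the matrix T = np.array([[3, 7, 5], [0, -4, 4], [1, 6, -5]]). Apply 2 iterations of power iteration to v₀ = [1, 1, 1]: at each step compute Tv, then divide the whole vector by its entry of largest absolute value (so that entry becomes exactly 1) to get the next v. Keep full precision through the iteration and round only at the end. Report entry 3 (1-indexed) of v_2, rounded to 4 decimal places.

0.0909

Tv0 = (15.00000, 0.00000, 2.00000); divide by 15.00000 → v1 = (1.00000, 0.00000, 0.13333)
Tv1 = (3.66667, 0.53333, 0.33333); divide by 3.66667 → v2 = (1.00000, 0.14545, 0.09091)
Requested entry of v2: 5/55 = 0.0909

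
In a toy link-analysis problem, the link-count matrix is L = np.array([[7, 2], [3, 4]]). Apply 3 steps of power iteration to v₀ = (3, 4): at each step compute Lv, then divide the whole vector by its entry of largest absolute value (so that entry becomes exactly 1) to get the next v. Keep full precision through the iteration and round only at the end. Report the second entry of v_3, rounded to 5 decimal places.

0.70256

Lv0 = (29.000000, 25.000000); divide by 29.000000 → v1 = (1.000000, 0.862069)
Lv1 = (8.724138, 6.448276); divide by 8.724138 → v2 = (1.000000, 0.739130)
Lv2 = (8.478261, 5.956522); divide by 8.478261 → v3 = (1.000000, 0.702564)
Requested entry of v3: 1507/2145 = 0.70256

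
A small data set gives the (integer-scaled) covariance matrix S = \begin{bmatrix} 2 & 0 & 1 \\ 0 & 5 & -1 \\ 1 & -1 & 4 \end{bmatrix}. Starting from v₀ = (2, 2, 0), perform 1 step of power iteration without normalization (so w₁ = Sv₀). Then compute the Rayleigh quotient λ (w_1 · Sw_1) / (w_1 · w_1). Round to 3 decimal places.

w1 = Sv₀ = (4, 10, 0)
Sw1 = (8, 50, -6)
w1·Sw1 = 4·8 + 10·50 + 0·(-6) = 532; w1·w1 = 4·4 + 10·10 + 0·0 = 116
λ ≈ 532/116 = 4.586

λ ≈ 4.586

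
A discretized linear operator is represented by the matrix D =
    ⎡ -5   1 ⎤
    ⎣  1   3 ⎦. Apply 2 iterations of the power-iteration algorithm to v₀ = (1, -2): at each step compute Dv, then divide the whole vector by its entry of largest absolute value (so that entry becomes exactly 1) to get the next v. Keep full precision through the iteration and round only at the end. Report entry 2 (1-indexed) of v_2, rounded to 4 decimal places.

Dv0 = (-7.00000, -5.00000); divide by -7.00000 → v1 = (1.00000, 0.71429)
Dv1 = (-4.28571, 3.14286); divide by -4.28571 → v2 = (1.00000, -0.73333)
Requested entry of v2: -22/30 = -0.7333

-0.7333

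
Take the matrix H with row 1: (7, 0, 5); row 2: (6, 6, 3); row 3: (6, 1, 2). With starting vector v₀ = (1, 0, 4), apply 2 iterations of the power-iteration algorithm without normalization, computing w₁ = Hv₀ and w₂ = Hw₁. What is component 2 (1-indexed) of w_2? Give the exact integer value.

w1 = Hv₀ = (7·1 + 0·0 + 5·4; 6·1 + 6·0 + 3·4; 6·1 + 1·0 + 2·4) = (27, 18, 14)
w2 = Hw1 = (7·27 + 0·18 + 5·14; 6·27 + 6·18 + 3·14; 6·27 + 1·18 + 2·14) = (259, 312, 208)
The requested component of w2 is 312.

312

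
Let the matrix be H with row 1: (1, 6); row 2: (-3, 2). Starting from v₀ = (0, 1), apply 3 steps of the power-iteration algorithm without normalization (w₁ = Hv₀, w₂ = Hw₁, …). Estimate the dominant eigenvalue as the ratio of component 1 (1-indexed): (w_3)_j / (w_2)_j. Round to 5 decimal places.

w1 = Hv₀ = (6, 2)
w2 = Hw1 = (18, -14)
w3 = Hw2 = (-66, -82)
Ratio at component: -66 / 18 = -3.66667

-3.66667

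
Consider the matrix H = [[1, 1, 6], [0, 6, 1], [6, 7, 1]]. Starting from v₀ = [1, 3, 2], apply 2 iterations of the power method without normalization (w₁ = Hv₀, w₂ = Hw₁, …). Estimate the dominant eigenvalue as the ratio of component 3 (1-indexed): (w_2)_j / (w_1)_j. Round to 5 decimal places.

λ ≈ 9.13793

w1 = Hv₀ = (16, 20, 29)
w2 = Hw1 = (210, 149, 265)
Ratio at component: 265 / 29 = 9.13793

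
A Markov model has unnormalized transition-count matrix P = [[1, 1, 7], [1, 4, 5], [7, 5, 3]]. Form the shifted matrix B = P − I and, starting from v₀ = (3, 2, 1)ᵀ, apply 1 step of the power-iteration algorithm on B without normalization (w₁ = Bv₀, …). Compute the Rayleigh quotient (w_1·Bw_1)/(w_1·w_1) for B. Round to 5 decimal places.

B = P − I has rows (0, 1, 7); (1, 3, 5); (7, 5, 2)
w1 = Bv₀ = (0·3 + 1·2 + 7·1; 1·3 + 3·2 + 5·1; 7·3 + 5·2 + 2·1) = (9, 14, 33)
Bw1 = (245, 216, 199)
w1·Bw1 = 11796; w1·w1 = 1366; μ ≈ 11796/1366 = 8.63543

μ ≈ 8.63543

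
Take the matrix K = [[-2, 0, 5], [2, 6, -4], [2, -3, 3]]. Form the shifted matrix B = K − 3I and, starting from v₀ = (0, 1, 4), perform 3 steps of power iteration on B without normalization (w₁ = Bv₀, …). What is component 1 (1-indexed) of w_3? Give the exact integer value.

970

B = K − 3I has rows (-5, 0, 5); (2, 3, -4); (2, -3, 0)
w1 = Bv₀ = (20, -13, -3)
w2 = Bw1 = (-115, 13, 79)
w3 = Bw2 = (970, -507, -269)
Requested component of w3: 970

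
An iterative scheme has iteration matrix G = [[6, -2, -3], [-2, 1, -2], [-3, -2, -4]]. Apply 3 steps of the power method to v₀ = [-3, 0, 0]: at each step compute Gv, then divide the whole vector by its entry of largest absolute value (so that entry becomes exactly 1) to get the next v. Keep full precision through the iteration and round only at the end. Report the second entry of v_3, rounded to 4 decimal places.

-0.3228

Gv0 = (-18.00000, 6.00000, 9.00000); divide by -18.00000 → v1 = (1.00000, -0.33333, -0.50000)
Gv1 = (8.16667, -1.33333, -0.33333); divide by 8.16667 → v2 = (1.00000, -0.16327, -0.04082)
Gv2 = (6.44898, -2.08163, -2.51020); divide by 6.44898 → v3 = (1.00000, -0.32278, -0.38924)
Requested entry of v3: 306/-948 = -0.3228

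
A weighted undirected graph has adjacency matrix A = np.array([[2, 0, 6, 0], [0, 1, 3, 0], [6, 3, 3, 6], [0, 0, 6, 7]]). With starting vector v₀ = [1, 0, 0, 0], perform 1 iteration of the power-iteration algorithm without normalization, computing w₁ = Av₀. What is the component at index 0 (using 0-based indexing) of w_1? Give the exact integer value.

w1 = Av₀ = (2·1 + 0·0 + 6·0 + 0·0; 0·1 + 1·0 + 3·0 + 0·0; 6·1 + 3·0 + 3·0 + 6·0; 0·1 + 0·0 + 6·0 + 7·0) = (2, 0, 6, 0)
The requested component of w1 is 2.

2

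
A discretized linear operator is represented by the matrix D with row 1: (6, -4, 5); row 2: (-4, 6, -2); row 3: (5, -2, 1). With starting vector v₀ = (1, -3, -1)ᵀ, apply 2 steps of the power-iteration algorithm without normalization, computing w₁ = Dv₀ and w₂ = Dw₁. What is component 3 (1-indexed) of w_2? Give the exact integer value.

115

w1 = Dv₀ = (13, -20, 10)
w2 = Dw1 = (208, -192, 115)
The requested component of w2 is 115.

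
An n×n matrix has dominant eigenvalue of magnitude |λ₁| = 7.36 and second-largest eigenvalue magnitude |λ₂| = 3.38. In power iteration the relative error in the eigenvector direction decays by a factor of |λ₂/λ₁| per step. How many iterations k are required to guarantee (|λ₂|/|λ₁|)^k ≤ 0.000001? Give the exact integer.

|λ₂/λ₁| = 3.38/7.36 = 0.45924
Need k ≥ ln(0.000001) / ln(0.45924) = -13.8155 / -0.7782 ≈ 17.754
Smallest integer k satisfying the bound: 18

18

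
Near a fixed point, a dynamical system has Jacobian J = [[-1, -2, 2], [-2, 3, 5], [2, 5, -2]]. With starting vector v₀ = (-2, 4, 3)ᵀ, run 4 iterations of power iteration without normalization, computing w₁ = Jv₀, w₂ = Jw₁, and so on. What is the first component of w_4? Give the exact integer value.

w1 = Jv₀ = (0, 31, 10)
w2 = Jw1 = (-42, 143, 135)
w3 = Jw2 = (26, 1188, 361)
w4 = Jw3 = (-1680, 5317, 5270)
The requested component of w4 is -1680.

-1680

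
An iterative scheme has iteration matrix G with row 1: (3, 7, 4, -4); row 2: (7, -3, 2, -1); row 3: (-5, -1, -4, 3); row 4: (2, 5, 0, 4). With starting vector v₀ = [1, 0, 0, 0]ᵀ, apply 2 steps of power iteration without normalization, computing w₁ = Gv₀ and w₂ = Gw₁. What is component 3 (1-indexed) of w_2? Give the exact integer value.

w1 = Gv₀ = (3·1 + 7·0 + 4·0 + (-4)·0; 7·1 + (-3)·0 + 2·0 + (-1)·0; (-5)·1 + (-1)·0 + (-4)·0 + 3·0; 2·1 + 5·0 + 0·0 + 4·0) = (3, 7, -5, 2)
w2 = Gw1 = (3·3 + 7·7 + 4·(-5) + (-4)·2; 7·3 + (-3)·7 + 2·(-5) + (-1)·2; (-5)·3 + (-1)·7 + (-4)·(-5) + 3·2; 2·3 + 5·7 + 0·(-5) + 4·2) = (30, -12, 4, 49)
The requested component of w2 is 4.

4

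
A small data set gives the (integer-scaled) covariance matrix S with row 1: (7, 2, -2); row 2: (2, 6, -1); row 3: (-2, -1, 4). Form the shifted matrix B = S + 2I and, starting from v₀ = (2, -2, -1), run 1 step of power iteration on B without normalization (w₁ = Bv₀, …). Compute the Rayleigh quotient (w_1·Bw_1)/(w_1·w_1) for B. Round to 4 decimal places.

μ ≈ 7.4558

B = S + 2I has rows (9, 2, -2); (2, 8, -1); (-2, -1, 6)
w1 = Bv₀ = (16, -11, -8)
Bw1 = (138, -48, -69)
w1·Bw1 = 3288; w1·w1 = 441; μ ≈ 3288/441 = 7.4558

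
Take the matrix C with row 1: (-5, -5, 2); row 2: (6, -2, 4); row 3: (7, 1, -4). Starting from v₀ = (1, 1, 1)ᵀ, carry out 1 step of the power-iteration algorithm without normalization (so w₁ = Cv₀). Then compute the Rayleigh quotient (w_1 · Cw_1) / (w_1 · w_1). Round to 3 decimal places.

-4.889

w1 = Cv₀ = ((-5)·1 + (-5)·1 + 2·1; 6·1 + (-2)·1 + 4·1; 7·1 + 1·1 + (-4)·1) = (-8, 8, 4)
Cw1 = (8, -48, -64)
w1·Cw1 = (-8)·8 + 8·(-48) + 4·(-64) = -704; w1·w1 = (-8)·(-8) + 8·8 + 4·4 = 144
λ ≈ -704/144 = -4.889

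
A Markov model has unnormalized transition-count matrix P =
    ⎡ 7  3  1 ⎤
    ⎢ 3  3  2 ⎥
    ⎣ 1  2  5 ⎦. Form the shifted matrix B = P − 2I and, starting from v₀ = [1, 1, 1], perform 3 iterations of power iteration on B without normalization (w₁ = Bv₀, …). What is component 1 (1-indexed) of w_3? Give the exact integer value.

519

B = P − 2I has rows (5, 3, 1); (3, 1, 2); (1, 2, 3)
w1 = Bv₀ = (5·1 + 3·1 + 1·1; 3·1 + 1·1 + 2·1; 1·1 + 2·1 + 3·1) = (9, 6, 6)
w2 = Bw1 = (5·9 + 3·6 + 1·6; 3·9 + 1·6 + 2·6; 1·9 + 2·6 + 3·6) = (69, 45, 39)
w3 = Bw2 = (519, 330, 276)
Requested component of w3: 519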